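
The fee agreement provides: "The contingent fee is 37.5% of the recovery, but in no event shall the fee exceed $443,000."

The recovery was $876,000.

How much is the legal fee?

$328,500.00

37.5% of $876,000 = $328,500.00
That is under the $443,000 cap.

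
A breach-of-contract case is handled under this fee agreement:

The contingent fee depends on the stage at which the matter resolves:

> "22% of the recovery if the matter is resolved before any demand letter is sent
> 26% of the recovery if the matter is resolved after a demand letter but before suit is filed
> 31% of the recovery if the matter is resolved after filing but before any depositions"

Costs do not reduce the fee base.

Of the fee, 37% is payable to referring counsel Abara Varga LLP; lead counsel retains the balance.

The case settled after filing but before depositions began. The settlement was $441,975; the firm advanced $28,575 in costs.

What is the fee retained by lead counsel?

$86,317.72

Fee base is the gross recovery, $441,975; costs are reimbursed separately.
The matter settled after filing but before depositions began, so the 31% rate applies.
$441,975 × 31% = $137,012.25
Referral share: 37% of $137,012.25 = $50,694.53; lead counsel retains $137,012.25 − $50,694.53 = $86,317.72.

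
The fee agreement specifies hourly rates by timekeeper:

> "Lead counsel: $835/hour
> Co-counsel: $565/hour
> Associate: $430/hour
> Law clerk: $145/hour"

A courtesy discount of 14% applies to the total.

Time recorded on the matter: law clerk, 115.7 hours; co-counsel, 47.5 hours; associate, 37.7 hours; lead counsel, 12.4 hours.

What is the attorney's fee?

Lead counsel: 12.4 × $835 = $10,354.00
Co-counsel: 47.5 × $565 = $26,837.50
Associate: 37.7 × $430 = $16,211.00
Law clerk: 115.7 × $145 = $16,776.50
Subtotal: $70,179.00
Less 14% discount: −$9,825.06
Total: $70,179.00 − $9,825.06 = $60,353.94

$60,353.94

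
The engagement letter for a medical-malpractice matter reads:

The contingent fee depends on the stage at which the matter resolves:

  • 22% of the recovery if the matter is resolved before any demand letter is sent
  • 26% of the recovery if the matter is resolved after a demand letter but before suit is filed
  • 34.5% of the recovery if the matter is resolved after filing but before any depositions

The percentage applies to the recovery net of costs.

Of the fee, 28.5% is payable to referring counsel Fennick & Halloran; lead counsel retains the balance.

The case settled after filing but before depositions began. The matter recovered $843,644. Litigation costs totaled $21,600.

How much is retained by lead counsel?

$202,777.70

Fee base (net of costs): $843,644 − $21,600 = $822,044
The matter settled after filing but before depositions began, so the 34.5% rate applies.
$822,044 × 34.5% = $283,605.18
Referral share: 28.5% of $283,605.18 = $80,827.48; lead counsel retains $283,605.18 − $80,827.48 = $202,777.70.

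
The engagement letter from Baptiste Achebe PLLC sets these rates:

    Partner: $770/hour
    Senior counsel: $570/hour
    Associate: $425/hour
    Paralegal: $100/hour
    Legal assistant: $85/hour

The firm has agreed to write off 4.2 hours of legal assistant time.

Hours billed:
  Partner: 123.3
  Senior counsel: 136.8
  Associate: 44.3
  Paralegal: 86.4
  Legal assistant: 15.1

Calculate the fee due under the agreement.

Partner: 123.3 × $770 = $94,941.00
Senior counsel: 136.8 × $570 = $77,976.00
Associate: 44.3 × $425 = $18,827.50
Paralegal: 86.4 × $100 = $8,640.00
Legal assistant: 15.1 × $85 = $1,283.50
Subtotal: $201,668.00
Write-off: 4.2 × $85 = $357.00
Total: $201,668.00 − $357.00 = $201,311.00

$201,311.00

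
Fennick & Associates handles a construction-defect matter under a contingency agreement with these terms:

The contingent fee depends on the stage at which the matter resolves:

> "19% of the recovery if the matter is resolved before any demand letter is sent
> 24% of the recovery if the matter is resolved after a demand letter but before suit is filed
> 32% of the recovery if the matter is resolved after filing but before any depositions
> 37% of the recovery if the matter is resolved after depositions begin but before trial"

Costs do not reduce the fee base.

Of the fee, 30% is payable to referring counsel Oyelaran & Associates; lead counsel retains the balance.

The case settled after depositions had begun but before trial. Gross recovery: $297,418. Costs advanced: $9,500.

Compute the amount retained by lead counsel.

$77,031.26

Fee base is the gross recovery, $297,418; costs are reimbursed separately.
The matter settled after depositions had begun but before trial, so the 37% rate applies.
$297,418 × 37% = $110,044.66
Referral share: 30% of $110,044.66 = $33,013.40; lead counsel retains $110,044.66 − $33,013.40 = $77,031.26.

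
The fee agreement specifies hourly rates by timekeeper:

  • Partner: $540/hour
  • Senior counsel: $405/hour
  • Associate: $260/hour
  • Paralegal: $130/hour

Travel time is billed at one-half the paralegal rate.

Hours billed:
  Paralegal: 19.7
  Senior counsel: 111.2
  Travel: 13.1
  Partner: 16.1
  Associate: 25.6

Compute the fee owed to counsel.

$63,798.50

Partner: 16.1 × $540 = $8,694.00
Senior counsel: 111.2 × $405 = $45,036.00
Associate: 25.6 × $260 = $6,656.00
Paralegal: 19.7 × $130 = $2,561.00
Subtotal: $8,694.00 + $45,036.00 + $6,656.00 + $2,561.00 = $62,947.00
Travel: 13.1 × ($130 ÷ 2) = 13.1 × $65.00 = $851.50
Total: $62,947.00 + $851.50 = $63,798.50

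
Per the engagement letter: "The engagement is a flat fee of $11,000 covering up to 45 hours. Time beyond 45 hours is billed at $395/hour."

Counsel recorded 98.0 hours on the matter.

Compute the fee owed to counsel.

$31,935.00

Flat fee: $11,000.00
Excess hours: 98.0 − 45 = 53.0
Overrun: 53.0 × $395 = $20,935.00
Total: $11,000.00 + $20,935.00 = $31,935.00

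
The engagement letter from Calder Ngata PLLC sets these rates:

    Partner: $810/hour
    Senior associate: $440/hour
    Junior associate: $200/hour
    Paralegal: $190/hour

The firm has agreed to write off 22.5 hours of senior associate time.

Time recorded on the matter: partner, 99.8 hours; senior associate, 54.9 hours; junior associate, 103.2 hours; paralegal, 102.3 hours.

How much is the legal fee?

Partner: 99.8 × $810 = $80,838.00
Senior associate: 54.9 × $440 = $24,156.00
Junior associate: 103.2 × $200 = $20,640.00
Paralegal: 102.3 × $190 = $19,437.00
Subtotal: $145,071.00
Write-off: 22.5 × $440 = $9,900.00
Total: $145,071.00 − $9,900.00 = $135,171.00

$135,171.00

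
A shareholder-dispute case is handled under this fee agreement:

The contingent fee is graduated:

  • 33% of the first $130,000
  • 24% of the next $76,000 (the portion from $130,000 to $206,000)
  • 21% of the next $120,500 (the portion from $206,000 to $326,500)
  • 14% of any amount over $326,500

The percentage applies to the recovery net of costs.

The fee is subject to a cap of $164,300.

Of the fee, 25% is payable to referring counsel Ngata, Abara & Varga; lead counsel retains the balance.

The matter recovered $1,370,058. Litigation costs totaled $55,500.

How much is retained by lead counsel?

Fee base (net of costs): $1,370,058 − $55,500 = $1,314,558
First $130,000 at 33% = $42,900.00
Next $76,000 at 24% = $18,240.00
Next $120,500 at 21% = $25,305.00
Remaining $988,058 at 14% = $138,328.12
Fee: $42,900.00 + $18,240.00 + $25,305.00 + $138,328.12 = $224,773.12
$224,773.12 exceeds the $164,300 cap, so the fee is capped at $164,300.00.
Referral share: 25% of $164,300.00 = $41,075.00; lead counsel retains $164,300.00 − $41,075.00 = $123,225.00.

$123,225.00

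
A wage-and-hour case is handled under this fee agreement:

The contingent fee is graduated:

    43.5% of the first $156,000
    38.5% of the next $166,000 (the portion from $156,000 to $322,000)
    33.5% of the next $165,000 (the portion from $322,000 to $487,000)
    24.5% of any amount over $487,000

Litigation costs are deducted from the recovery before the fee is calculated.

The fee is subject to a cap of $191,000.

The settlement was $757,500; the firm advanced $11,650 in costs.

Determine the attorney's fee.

$191,000.00

Fee base (net of costs): $757,500 − $11,650 = $745,850
First $156,000 at 43.5% = $67,860.00
Next $166,000 at 38.5% = $63,910.00
Next $165,000 at 33.5% = $55,275.00
Remaining $258,850 at 24.5% = $63,418.25
Fee: $67,860.00 + $63,910.00 + $55,275.00 + $63,418.25 = $250,463.25
$250,463.25 exceeds the $191,000 cap, so the fee is capped at $191,000.00.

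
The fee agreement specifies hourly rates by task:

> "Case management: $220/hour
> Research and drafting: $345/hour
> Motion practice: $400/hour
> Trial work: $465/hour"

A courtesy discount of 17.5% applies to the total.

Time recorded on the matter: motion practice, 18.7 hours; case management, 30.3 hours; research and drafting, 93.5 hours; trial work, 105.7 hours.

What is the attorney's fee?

Case management: 30.3 × $220 = $6,666.00
Research and drafting: 93.5 × $345 = $32,257.50
Motion practice: 18.7 × $400 = $7,480.00
Trial work: 105.7 × $465 = $49,150.50
Subtotal: $95,554.00
Less 17.5% discount: −$16,721.95
Total: $95,554.00 − $16,721.95 = $78,832.05

$78,832.05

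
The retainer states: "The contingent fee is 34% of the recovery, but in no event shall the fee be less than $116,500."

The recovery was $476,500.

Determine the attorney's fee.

$162,010.00

34% of $476,500 = $162,010.00
That exceeds the $116,500 minimum.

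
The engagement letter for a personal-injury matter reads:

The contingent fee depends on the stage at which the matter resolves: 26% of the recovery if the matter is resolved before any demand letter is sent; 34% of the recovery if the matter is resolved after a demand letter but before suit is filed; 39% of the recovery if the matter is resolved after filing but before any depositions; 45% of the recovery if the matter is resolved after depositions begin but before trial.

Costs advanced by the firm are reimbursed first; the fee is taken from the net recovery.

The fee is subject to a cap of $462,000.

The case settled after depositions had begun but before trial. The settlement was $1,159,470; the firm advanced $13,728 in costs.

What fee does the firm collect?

Fee base (net of costs): $1,159,470 − $13,728 = $1,145,742
The matter settled after depositions had begun but before trial, so the 45% rate applies.
$1,145,742 × 45% = $515,583.90
$515,583.90 exceeds the $462,000 cap, so the fee is capped at $462,000.00.

$462,000.00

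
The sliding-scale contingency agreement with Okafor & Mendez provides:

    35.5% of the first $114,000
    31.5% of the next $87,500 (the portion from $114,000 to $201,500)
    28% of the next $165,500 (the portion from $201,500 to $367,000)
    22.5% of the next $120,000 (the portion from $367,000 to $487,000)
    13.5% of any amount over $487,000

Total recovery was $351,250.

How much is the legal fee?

$109,962.50

First $114,000 at 35.5% = $40,470.00
Next $87,500 at 31.5% = $27,562.50
Remaining $149,750 at 28% = $41,930.00
Fee: $40,470.00 + $27,562.50 + $41,930.00 = $109,962.50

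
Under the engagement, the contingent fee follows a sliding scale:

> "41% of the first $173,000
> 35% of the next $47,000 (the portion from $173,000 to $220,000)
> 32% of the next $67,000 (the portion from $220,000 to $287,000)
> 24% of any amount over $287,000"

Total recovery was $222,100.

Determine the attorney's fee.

$88,052.00

First $173,000 at 41% = $70,930.00
Next $47,000 at 35% = $16,450.00
Remaining $2,100 at 32% = $672.00
Fee: $70,930.00 + $16,450.00 + $672.00 = $88,052.00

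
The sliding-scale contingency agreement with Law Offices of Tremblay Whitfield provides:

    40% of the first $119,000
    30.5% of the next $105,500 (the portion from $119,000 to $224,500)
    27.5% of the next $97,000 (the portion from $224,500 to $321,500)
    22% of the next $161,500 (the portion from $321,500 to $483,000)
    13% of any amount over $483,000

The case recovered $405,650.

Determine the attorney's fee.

First $119,000 at 40% = $47,600.00
Next $105,500 at 30.5% = $32,177.50
Next $97,000 at 27.5% = $26,675.00
Remaining $84,150 at 22% = $18,513.00
Fee: $47,600.00 + $32,177.50 + $26,675.00 + $18,513.00 = $124,965.50

$124,965.50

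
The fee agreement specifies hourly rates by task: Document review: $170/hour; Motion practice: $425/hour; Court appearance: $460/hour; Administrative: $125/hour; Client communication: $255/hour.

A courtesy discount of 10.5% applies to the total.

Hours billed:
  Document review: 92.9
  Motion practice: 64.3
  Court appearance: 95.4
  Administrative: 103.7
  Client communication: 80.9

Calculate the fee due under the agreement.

Document review: 92.9 × $170 = $15,793.00
Motion practice: 64.3 × $425 = $27,327.50
Court appearance: 95.4 × $460 = $43,884.00
Administrative: 103.7 × $125 = $12,962.50
Client communication: 80.9 × $255 = $20,629.50
Subtotal: $120,596.50
Less 10.5% discount: −$12,662.63
Total: $120,596.50 − $12,662.63 = $107,933.87

$107,933.87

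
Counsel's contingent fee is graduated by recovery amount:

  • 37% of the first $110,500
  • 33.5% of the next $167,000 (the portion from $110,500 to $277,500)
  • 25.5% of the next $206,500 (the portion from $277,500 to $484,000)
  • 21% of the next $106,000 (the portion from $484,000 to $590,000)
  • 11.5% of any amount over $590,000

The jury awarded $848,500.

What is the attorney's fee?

$201,475.00

First $110,500 at 37% = $40,885.00
Next $167,000 at 33.5% = $55,945.00
Next $206,500 at 25.5% = $52,657.50
Next $106,000 at 21% = $22,260.00
Remaining $258,500 at 11.5% = $29,727.50
Fee: $40,885.00 + $55,945.00 + $52,657.50 + $22,260.00 + $29,727.50 = $201,475.00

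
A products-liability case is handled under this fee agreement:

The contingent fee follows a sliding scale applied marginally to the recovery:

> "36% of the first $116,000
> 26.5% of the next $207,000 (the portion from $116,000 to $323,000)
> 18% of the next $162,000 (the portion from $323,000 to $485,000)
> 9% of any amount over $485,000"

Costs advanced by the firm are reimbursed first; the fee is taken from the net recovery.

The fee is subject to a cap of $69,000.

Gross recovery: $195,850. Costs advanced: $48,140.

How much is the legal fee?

$50,163.15

Fee base (net of costs): $195,850 − $48,140 = $147,710
First $116,000 at 36% = $41,760.00
Remaining $31,710 at 26.5% = $8,403.15
Fee: $41,760.00 + $8,403.15 = $50,163.15
$50,163.15 is under the $69,000 cap.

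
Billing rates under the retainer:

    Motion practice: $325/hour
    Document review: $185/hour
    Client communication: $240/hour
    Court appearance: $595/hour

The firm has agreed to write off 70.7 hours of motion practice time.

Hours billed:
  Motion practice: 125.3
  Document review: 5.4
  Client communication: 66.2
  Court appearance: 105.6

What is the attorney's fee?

Motion practice: 125.3 × $325 = $40,722.50
Document review: 5.4 × $185 = $999.00
Client communication: 66.2 × $240 = $15,888.00
Court appearance: 105.6 × $595 = $62,832.00
Subtotal: $120,441.50
Write-off: 70.7 × $325 = $22,977.50
Total: $120,441.50 − $22,977.50 = $97,464.00

$97,464.00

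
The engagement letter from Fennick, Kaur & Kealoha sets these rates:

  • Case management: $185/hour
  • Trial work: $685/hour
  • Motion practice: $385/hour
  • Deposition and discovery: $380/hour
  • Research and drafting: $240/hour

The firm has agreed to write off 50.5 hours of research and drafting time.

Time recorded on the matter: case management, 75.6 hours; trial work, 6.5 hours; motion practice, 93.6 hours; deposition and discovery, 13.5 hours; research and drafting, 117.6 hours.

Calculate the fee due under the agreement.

$75,708.50

Case management: 75.6 × $185 = $13,986.00
Trial work: 6.5 × $685 = $4,452.50
Motion practice: 93.6 × $385 = $36,036.00
Deposition and discovery: 13.5 × $380 = $5,130.00
Research and drafting: 117.6 × $240 = $28,224.00
Subtotal: $87,828.50
Write-off: 50.5 × $240 = $12,120.00
Total: $87,828.50 − $12,120.00 = $75,708.50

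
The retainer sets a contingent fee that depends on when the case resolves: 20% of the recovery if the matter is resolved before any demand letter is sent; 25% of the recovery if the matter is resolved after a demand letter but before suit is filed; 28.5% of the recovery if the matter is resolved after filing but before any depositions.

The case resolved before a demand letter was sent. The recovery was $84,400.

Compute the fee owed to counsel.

The matter resolved before a demand letter was sent, so the 20% rate applies.
$84,400 × 20% = $16,880.00

$16,880.00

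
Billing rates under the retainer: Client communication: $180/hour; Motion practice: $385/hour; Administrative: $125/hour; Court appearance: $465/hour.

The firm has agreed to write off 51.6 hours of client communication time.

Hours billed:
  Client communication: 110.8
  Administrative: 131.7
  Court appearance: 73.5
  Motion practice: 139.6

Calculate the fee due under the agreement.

$115,042.00

Client communication: 110.8 × $180 = $19,944.00
Motion practice: 139.6 × $385 = $53,746.00
Administrative: 131.7 × $125 = $16,462.50
Court appearance: 73.5 × $465 = $34,177.50
Subtotal: $124,330.00
Write-off: 51.6 × $180 = $9,288.00
Total: $124,330.00 − $9,288.00 = $115,042.00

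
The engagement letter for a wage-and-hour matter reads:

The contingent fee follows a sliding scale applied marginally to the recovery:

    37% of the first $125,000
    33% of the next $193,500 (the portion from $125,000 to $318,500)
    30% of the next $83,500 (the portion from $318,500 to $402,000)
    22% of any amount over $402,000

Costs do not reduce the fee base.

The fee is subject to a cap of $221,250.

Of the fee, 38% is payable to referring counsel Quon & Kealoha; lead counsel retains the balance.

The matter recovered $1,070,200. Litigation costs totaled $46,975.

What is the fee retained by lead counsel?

$137,175.00

Fee base is the gross recovery, $1,070,200; costs are reimbursed separately.
First $125,000 at 37% = $46,250.00
Next $193,500 at 33% = $63,855.00
Next $83,500 at 30% = $25,050.00
Remaining $668,200 at 22% = $147,004.00
Fee: $46,250.00 + $63,855.00 + $25,050.00 + $147,004.00 = $282,159.00
$282,159.00 exceeds the $221,250 cap, so the fee is capped at $221,250.00.
Referral share: 38% of $221,250.00 = $84,075.00; lead counsel retains $221,250.00 − $84,075.00 = $137,175.00.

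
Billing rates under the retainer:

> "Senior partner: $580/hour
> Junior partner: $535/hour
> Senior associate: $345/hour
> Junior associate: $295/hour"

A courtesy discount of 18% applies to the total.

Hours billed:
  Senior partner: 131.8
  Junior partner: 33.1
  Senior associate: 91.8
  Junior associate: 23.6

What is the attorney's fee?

Senior partner: 131.8 × $580 = $76,444.00
Junior partner: 33.1 × $535 = $17,708.50
Senior associate: 91.8 × $345 = $31,671.00
Junior associate: 23.6 × $295 = $6,962.00
Subtotal: $132,785.50
Less 18% discount: −$23,901.39
Total: $132,785.50 − $23,901.39 = $108,884.11

$108,884.11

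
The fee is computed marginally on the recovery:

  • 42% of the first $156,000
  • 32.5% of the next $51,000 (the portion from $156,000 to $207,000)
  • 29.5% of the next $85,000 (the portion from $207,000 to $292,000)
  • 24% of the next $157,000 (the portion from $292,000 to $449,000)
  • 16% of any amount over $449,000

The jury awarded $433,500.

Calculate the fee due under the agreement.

$141,130.00

First $156,000 at 42% = $65,520.00
Next $51,000 at 32.5% = $16,575.00
Next $85,000 at 29.5% = $25,075.00
Remaining $141,500 at 24% = $33,960.00
Fee: $65,520.00 + $16,575.00 + $25,075.00 + $33,960.00 = $141,130.00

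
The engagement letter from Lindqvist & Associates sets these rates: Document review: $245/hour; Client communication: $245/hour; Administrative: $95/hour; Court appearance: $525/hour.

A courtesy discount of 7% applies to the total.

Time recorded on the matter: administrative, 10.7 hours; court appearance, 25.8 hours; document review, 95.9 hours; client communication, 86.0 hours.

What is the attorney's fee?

$54,988.11

Document review: 95.9 × $245 = $23,495.50
Client communication: 86.0 × $245 = $21,070.00
Administrative: 10.7 × $95 = $1,016.50
Court appearance: 25.8 × $525 = $13,545.00
Subtotal: $59,127.00
Less 7% discount: −$4,138.89
Total: $59,127.00 − $4,138.89 = $54,988.11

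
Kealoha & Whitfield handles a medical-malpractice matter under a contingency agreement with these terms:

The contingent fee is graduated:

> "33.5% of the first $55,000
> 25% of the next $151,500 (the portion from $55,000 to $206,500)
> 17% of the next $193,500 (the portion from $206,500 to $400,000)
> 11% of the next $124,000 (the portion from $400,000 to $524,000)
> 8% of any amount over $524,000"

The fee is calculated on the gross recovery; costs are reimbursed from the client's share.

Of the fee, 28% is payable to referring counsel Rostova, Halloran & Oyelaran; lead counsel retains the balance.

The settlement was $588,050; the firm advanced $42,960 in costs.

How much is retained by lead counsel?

$77,730.48

Fee base is the gross recovery, $588,050; costs are reimbursed separately.
First $55,000 at 33.5% = $18,425.00
Next $151,500 at 25% = $37,875.00
Next $193,500 at 17% = $32,895.00
Next $124,000 at 11% = $13,640.00
Remaining $64,050 at 8% = $5,124.00
Fee: $18,425.00 + $37,875.00 + $32,895.00 + $13,640.00 + $5,124.00 = $107,959.00
Referral share: 28% of $107,959.00 = $30,228.52; lead counsel retains $107,959.00 − $30,228.52 = $77,730.48.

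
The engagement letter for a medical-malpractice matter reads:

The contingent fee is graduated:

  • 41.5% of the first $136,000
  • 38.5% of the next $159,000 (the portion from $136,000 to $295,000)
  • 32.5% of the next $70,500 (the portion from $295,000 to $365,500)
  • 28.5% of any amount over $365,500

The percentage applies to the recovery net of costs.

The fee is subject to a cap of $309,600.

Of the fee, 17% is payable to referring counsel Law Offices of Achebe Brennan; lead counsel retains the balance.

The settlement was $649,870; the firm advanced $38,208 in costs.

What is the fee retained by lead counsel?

$174,900.65

Fee base (net of costs): $649,870 − $38,208 = $611,662
First $136,000 at 41.5% = $56,440.00
Next $159,000 at 38.5% = $61,215.00
Next $70,500 at 32.5% = $22,912.50
Remaining $246,162 at 28.5% = $70,156.17
Fee: $56,440.00 + $61,215.00 + $22,912.50 + $70,156.17 = $210,723.67
$210,723.67 is under the $309,600 cap.
Referral share: 17% of $210,723.67 = $35,823.02; lead counsel retains $210,723.67 − $35,823.02 = $174,900.65.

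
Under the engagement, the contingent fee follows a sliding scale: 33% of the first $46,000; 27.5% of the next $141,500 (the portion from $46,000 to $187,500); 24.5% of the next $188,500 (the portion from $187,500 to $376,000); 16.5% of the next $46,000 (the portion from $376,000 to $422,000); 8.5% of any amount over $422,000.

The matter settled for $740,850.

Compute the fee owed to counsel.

First $46,000 at 33% = $15,180.00
Next $141,500 at 27.5% = $38,912.50
Next $188,500 at 24.5% = $46,182.50
Next $46,000 at 16.5% = $7,590.00
Remaining $318,850 at 8.5% = $27,102.25
Fee: $15,180.00 + $38,912.50 + $46,182.50 + $7,590.00 + $27,102.25 = $134,967.25

$134,967.25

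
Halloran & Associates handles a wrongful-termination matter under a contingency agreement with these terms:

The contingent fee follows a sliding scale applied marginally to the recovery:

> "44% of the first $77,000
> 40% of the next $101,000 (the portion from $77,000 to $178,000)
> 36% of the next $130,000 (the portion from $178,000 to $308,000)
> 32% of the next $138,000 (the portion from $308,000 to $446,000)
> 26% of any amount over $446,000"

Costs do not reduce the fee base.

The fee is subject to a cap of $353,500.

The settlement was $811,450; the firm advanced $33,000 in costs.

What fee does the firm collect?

$260,257.00

Fee base is the gross recovery, $811,450; costs are reimbursed separately.
First $77,000 at 44% = $33,880.00
Next $101,000 at 40% = $40,400.00
Next $130,000 at 36% = $46,800.00
Next $138,000 at 32% = $44,160.00
Remaining $365,450 at 26% = $95,017.00
Fee: $33,880.00 + $40,400.00 + $46,800.00 + $44,160.00 + $95,017.00 = $260,257.00
$260,257.00 is under the $353,500 cap.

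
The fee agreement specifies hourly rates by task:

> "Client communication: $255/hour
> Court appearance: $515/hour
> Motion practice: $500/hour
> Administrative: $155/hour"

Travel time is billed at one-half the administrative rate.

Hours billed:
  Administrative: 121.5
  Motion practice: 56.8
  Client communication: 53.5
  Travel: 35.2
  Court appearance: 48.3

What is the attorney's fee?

Client communication: 53.5 × $255 = $13,642.50
Court appearance: 48.3 × $515 = $24,874.50
Motion practice: 56.8 × $500 = $28,400.00
Administrative: 121.5 × $155 = $18,832.50
Subtotal: $13,642.50 + $24,874.50 + $28,400.00 + $18,832.50 = $85,749.50
Travel: 35.2 × ($155 ÷ 2) = 35.2 × $77.50 = $2,728.00
Total: $85,749.50 + $2,728.00 = $88,477.50

$88,477.50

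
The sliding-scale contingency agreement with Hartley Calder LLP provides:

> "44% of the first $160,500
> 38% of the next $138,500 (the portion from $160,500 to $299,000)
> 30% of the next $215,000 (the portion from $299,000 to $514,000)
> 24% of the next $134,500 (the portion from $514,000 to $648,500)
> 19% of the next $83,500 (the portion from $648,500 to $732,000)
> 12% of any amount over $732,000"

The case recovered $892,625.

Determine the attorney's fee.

$255,170.00

First $160,500 at 44% = $70,620.00
Next $138,500 at 38% = $52,630.00
Next $215,000 at 30% = $64,500.00
Next $134,500 at 24% = $32,280.00
Next $83,500 at 19% = $15,865.00
Remaining $160,625 at 12% = $19,275.00
Fee: $70,620.00 + $52,630.00 + $64,500.00 + $32,280.00 + $15,865.00 + $19,275.00 = $255,170.00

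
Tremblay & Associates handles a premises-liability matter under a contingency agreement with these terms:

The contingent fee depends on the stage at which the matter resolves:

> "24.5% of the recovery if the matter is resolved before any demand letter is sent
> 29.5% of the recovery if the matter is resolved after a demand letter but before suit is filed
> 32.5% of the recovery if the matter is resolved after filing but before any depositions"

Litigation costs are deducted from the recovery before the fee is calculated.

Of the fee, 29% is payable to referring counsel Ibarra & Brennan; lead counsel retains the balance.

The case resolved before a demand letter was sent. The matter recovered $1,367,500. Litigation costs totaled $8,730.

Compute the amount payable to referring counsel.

Fee base (net of costs): $1,367,500 − $8,730 = $1,358,770
The matter resolved before a demand letter was sent, so the 24.5% rate applies.
$1,358,770 × 24.5% = $332,898.65
Referral share: 29% of $332,898.65 = $96,540.61; lead counsel retains $332,898.65 − $96,540.61 = $236,358.04.

$96,540.61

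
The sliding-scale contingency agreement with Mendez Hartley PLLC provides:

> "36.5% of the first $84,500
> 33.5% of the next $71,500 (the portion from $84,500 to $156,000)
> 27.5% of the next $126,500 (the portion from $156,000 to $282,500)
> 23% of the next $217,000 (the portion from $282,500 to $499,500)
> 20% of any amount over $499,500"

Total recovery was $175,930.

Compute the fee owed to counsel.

First $84,500 at 36.5% = $30,842.50
Next $71,500 at 33.5% = $23,952.50
Remaining $19,930 at 27.5% = $5,480.75
Fee: $30,842.50 + $23,952.50 + $5,480.75 = $60,275.75

$60,275.75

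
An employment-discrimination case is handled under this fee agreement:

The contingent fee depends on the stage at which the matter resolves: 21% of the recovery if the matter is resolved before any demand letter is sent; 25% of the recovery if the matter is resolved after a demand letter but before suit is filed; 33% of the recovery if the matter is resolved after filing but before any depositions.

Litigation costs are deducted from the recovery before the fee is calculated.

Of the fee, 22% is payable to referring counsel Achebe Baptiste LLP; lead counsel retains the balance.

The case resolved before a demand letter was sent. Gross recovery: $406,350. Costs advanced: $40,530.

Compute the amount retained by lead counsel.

$59,921.32

Fee base (net of costs): $406,350 − $40,530 = $365,820
The matter resolved before a demand letter was sent, so the 21% rate applies.
$365,820 × 21% = $76,822.20
Referral share: 22% of $76,822.20 = $16,900.88; lead counsel retains $76,822.20 − $16,900.88 = $59,921.32.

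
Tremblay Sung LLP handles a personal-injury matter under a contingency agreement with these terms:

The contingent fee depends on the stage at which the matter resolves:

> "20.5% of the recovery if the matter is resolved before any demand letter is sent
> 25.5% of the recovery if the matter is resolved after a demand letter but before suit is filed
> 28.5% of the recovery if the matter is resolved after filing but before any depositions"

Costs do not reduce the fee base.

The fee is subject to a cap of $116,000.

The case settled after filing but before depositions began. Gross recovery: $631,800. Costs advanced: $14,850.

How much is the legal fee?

Fee base is the gross recovery, $631,800; costs are reimbursed separately.
The matter settled after filing but before depositions began, so the 28.5% rate applies.
$631,800 × 28.5% = $180,063.00
$180,063.00 exceeds the $116,000 cap, so the fee is capped at $116,000.00.

$116,000.00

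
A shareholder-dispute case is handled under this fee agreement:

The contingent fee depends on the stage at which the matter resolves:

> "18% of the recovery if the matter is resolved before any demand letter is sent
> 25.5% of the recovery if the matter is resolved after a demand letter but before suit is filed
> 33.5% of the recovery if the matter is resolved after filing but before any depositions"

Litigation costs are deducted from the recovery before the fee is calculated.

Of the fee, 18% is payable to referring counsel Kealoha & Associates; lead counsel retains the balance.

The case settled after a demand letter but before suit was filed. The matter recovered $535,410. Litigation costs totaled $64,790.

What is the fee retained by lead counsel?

Fee base (net of costs): $535,410 − $64,790 = $470,620
The matter settled after a demand letter but before suit was filed, so the 25.5% rate applies.
$470,620 × 25.5% = $120,008.10
Referral share: 18% of $120,008.10 = $21,601.46; lead counsel retains $120,008.10 − $21,601.46 = $98,406.64.

$98,406.64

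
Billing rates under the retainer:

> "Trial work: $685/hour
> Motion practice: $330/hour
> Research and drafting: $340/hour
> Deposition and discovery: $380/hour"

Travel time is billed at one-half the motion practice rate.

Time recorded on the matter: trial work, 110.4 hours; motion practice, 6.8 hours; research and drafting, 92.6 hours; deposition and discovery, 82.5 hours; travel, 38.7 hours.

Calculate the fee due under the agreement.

$147,087.50

Trial work: 110.4 × $685 = $75,624.00
Motion practice: 6.8 × $330 = $2,244.00
Research and drafting: 92.6 × $340 = $31,484.00
Deposition and discovery: 82.5 × $380 = $31,350.00
Subtotal: $75,624.00 + $2,244.00 + $31,484.00 + $31,350.00 = $140,702.00
Travel: 38.7 × ($330 ÷ 2) = 38.7 × $165.00 = $6,385.50
Total: $140,702.00 + $6,385.50 = $147,087.50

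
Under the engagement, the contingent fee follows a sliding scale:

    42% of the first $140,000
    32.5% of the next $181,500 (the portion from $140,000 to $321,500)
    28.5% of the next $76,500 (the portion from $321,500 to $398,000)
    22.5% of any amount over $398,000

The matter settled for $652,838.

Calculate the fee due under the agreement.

First $140,000 at 42% = $58,800.00
Next $181,500 at 32.5% = $58,987.50
Next $76,500 at 28.5% = $21,802.50
Remaining $254,838 at 22.5% = $57,338.55
Fee: $58,800.00 + $58,987.50 + $21,802.50 + $57,338.55 = $196,928.55

$196,928.55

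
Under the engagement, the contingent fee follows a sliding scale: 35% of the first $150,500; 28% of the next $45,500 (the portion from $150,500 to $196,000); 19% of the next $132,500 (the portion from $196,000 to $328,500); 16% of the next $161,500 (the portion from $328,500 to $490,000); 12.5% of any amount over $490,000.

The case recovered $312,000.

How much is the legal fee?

First $150,500 at 35% = $52,675.00
Next $45,500 at 28% = $12,740.00
Remaining $116,000 at 19% = $22,040.00
Fee: $52,675.00 + $12,740.00 + $22,040.00 = $87,455.00

$87,455.00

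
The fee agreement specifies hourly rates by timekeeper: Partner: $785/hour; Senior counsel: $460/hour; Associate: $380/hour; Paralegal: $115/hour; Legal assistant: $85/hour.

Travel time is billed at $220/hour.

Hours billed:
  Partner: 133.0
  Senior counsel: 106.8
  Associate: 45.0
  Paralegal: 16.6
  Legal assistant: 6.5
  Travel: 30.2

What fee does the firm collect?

Partner: 133.0 × $785 = $104,405.00
Senior counsel: 106.8 × $460 = $49,128.00
Associate: 45.0 × $380 = $17,100.00
Paralegal: 16.6 × $115 = $1,909.00
Legal assistant: 6.5 × $85 = $552.50
Subtotal: $104,405.00 + $49,128.00 + $17,100.00 + $1,909.00 + $552.50 = $173,094.50
Travel: 30.2 × $220 = $6,644.00
Total: $173,094.50 + $6,644.00 = $179,738.50

$179,738.50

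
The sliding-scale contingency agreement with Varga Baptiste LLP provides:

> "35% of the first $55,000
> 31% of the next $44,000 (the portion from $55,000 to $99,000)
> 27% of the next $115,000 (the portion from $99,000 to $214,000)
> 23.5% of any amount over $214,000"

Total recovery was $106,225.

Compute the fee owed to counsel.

$34,840.75

First $55,000 at 35% = $19,250.00
Next $44,000 at 31% = $13,640.00
Remaining $7,225 at 27% = $1,950.75
Fee: $19,250.00 + $13,640.00 + $1,950.75 = $34,840.75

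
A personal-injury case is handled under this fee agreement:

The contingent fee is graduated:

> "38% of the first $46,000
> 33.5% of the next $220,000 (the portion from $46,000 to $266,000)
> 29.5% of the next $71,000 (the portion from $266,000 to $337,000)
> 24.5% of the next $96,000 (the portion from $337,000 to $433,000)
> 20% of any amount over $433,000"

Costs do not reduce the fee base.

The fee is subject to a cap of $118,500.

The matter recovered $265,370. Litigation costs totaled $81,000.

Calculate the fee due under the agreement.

Fee base is the gross recovery, $265,370; costs are reimbursed separately.
First $46,000 at 38% = $17,480.00
Remaining $219,370 at 33.5% = $73,488.95
Fee: $17,480.00 + $73,488.95 = $90,968.95
$90,968.95 is under the $118,500 cap.

$90,968.95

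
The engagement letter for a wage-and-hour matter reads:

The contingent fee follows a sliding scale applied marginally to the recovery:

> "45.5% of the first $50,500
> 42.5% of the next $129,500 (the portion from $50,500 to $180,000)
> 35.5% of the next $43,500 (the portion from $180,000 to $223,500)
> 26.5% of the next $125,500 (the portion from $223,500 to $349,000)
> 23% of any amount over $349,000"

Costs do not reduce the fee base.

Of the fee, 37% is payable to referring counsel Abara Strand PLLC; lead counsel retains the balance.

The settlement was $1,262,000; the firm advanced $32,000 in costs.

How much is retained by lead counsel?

Fee base is the gross recovery, $1,262,000; costs are reimbursed separately.
First $50,500 at 45.5% = $22,977.50
Next $129,500 at 42.5% = $55,037.50
Next $43,500 at 35.5% = $15,442.50
Next $125,500 at 26.5% = $33,257.50
Remaining $913,000 at 23% = $209,990.00
Fee: $22,977.50 + $55,037.50 + $15,442.50 + $33,257.50 + $209,990.00 = $336,705.00
Referral share: 37% of $336,705.00 = $124,580.85; lead counsel retains $336,705.00 − $124,580.85 = $212,124.15.

$212,124.15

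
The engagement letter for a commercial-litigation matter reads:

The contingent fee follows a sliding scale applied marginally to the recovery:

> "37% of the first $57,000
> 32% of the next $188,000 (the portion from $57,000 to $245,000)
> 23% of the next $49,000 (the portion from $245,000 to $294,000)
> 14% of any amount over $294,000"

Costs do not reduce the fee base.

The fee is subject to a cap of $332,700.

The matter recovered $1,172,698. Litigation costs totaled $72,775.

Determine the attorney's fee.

$215,537.72

Fee base is the gross recovery, $1,172,698; costs are reimbursed separately.
First $57,000 at 37% = $21,090.00
Next $188,000 at 32% = $60,160.00
Next $49,000 at 23% = $11,270.00
Remaining $878,698 at 14% = $123,017.72
Fee: $21,090.00 + $60,160.00 + $11,270.00 + $123,017.72 = $215,537.72
$215,537.72 is under the $332,700 cap.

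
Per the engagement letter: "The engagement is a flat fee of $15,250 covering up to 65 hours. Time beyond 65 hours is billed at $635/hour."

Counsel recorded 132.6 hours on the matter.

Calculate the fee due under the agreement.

$58,176.00

Flat fee: $15,250.00
Excess hours: 132.6 − 65 = 67.6
Overrun: 67.6 × $635 = $42,926.00
Total: $15,250.00 + $42,926.00 = $58,176.00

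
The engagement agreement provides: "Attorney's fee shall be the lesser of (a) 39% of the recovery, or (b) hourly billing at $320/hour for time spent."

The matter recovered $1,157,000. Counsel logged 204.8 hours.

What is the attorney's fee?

(a) 39% of $1,157,000 = $451,230.00
(b) 204.8 × $320 = $65,536.00
The lesser is (b): $65,536.00.

$65,536.00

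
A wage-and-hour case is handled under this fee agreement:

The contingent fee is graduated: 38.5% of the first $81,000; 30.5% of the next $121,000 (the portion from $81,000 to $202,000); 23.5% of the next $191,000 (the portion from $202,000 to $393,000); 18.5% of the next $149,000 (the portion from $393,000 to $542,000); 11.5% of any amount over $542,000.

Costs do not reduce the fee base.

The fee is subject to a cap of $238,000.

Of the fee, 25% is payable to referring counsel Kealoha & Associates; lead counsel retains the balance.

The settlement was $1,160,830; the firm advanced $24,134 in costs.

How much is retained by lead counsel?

$158,779.09

Fee base is the gross recovery, $1,160,830; costs are reimbursed separately.
First $81,000 at 38.5% = $31,185.00
Next $121,000 at 30.5% = $36,905.00
Next $191,000 at 23.5% = $44,885.00
Next $149,000 at 18.5% = $27,565.00
Remaining $618,830 at 11.5% = $71,165.45
Fee: $31,185.00 + $36,905.00 + $44,885.00 + $27,565.00 + $71,165.45 = $211,705.45
$211,705.45 is under the $238,000 cap.
Referral share: 25% of $211,705.45 = $52,926.36; lead counsel retains $211,705.45 − $52,926.36 = $158,779.09.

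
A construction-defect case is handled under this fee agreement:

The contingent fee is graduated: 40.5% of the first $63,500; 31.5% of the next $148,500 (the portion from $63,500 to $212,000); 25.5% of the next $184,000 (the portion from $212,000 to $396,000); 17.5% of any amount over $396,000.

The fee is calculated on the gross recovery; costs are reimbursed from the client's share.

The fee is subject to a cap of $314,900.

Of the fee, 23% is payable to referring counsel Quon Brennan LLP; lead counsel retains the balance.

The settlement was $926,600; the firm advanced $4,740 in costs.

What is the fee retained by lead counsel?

$163,447.90

Fee base is the gross recovery, $926,600; costs are reimbursed separately.
First $63,500 at 40.5% = $25,717.50
Next $148,500 at 31.5% = $46,777.50
Next $184,000 at 25.5% = $46,920.00
Remaining $530,600 at 17.5% = $92,855.00
Fee: $25,717.50 + $46,777.50 + $46,920.00 + $92,855.00 = $212,270.00
$212,270.00 is under the $314,900 cap.
Referral share: 23% of $212,270.00 = $48,822.10; lead counsel retains $212,270.00 − $48,822.10 = $163,447.90.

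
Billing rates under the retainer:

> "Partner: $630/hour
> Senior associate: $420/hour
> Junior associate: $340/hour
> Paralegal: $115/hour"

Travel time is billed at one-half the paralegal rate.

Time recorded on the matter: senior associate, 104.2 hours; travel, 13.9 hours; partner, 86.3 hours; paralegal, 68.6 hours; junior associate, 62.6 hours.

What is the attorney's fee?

Partner: 86.3 × $630 = $54,369.00
Senior associate: 104.2 × $420 = $43,764.00
Junior associate: 62.6 × $340 = $21,284.00
Paralegal: 68.6 × $115 = $7,889.00
Subtotal: $54,369.00 + $43,764.00 + $21,284.00 + $7,889.00 = $127,306.00
Travel: 13.9 × ($115 ÷ 2) = 13.9 × $57.50 = $799.25
Total: $127,306.00 + $799.25 = $128,105.25

$128,105.25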